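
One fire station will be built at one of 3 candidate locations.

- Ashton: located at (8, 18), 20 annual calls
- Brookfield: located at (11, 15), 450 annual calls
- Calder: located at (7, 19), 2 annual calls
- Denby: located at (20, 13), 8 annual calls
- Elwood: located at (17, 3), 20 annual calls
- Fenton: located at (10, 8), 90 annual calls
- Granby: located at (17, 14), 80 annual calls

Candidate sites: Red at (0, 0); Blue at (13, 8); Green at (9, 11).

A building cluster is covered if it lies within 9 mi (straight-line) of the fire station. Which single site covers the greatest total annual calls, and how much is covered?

Blue, covering 648

Coverage radius r = 9 mi; a point is covered iff (Δx)²+(Δy)² ≤ 9² = 81.
  Red (0, 0): covers {none} → 0
  Blue (13, 8): covers {Brookfield, Denby, Elwood, Fenton, Granby} → 648
  Green (9, 11): covers {Ashton, Brookfield, Calder, Fenton, Granby} → 642
Maximum coverage at Blue: 648 annual calls.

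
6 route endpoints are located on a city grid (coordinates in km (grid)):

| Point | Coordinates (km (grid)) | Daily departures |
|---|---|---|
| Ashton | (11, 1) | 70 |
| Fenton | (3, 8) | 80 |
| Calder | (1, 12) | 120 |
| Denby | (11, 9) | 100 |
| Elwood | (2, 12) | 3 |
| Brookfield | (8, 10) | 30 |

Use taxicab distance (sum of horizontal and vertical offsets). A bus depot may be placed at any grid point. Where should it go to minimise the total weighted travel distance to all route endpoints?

(3, 9)

Manhattan distance separates: Σwᵢ(|x−xᵢ|+|y−yᵢ|) = Σwᵢ|x−xᵢ| + Σwᵢ|y−yᵢ|, so x and y are optimised independently as 1-D weighted medians.
Total weight W = 403; half = 201.5.
x-coordinate, sorted with cumulative weight:
  x=1 (Calder, w=120) cum 120
  x=2 (Elwood, w=3) cum 123
  x=3 (Fenton, w=80) cum 203  ← median
  x=8 (Brookfield, w=30) cum 233
  x=11 (Ashton, w=70) cum 303
  x=11 (Denby, w=100) cum 403
⇒ x* = 3
y-coordinate, sorted with cumulative weight:
  y=1 (Ashton, w=70) cum 70
  y=8 (Fenton, w=80) cum 150
  y=9 (Denby, w=100) cum 250  ← median
  y=10 (Brookfield, w=30) cum 280
  y=12 (Calder, w=120) cum 400
  y=12 (Elwood, w=3) cum 403
⇒ y* = 9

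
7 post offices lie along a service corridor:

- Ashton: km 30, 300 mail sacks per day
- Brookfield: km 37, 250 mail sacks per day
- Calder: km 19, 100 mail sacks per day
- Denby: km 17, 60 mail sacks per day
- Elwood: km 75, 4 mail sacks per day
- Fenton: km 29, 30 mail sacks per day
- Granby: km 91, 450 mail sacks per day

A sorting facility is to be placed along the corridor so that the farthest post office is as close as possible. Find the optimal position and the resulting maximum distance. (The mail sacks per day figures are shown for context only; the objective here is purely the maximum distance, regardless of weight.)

The 1-center on a line is the midpoint of the two extreme points: leftmost at 17, rightmost at 91.
Optimal location = (17 + 91)/2 = 54; maximum distance = (91 − 17)/2 = 37.

location 54, max distance 37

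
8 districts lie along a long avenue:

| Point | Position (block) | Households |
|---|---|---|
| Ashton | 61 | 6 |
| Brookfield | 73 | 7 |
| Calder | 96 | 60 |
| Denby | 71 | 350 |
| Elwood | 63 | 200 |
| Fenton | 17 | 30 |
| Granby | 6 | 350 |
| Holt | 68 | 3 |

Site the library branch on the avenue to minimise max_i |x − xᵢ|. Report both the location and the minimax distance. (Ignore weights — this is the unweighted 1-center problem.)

location 51, max distance 45

The 1-center on a line is the midpoint of the two extreme points: leftmost at 6, rightmost at 96.
Optimal location = (6 + 96)/2 = 51; maximum distance = (96 − 6)/2 = 45.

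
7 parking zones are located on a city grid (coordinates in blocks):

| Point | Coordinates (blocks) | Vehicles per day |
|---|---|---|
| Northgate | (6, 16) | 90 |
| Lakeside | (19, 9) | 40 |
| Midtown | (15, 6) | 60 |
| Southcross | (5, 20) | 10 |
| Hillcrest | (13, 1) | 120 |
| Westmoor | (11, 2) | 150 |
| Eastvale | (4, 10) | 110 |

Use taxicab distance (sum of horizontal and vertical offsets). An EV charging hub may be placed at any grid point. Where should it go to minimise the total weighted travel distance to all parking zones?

(11, 6)

Manhattan distance separates: Σwᵢ(|x−xᵢ|+|y−yᵢ|) = Σwᵢ|x−xᵢ| + Σwᵢ|y−yᵢ|, so x and y are optimised independently as 1-D weighted medians.
Total weight W = 580; half = 290.
x-coordinate, sorted with cumulative weight:
  x=4 (Eastvale, w=110) cum 110
  x=5 (Southcross, w=10) cum 120
  x=6 (Northgate, w=90) cum 210
  x=11 (Westmoor, w=150) cum 360  ← median
  x=13 (Hillcrest, w=120) cum 480
  x=15 (Midtown, w=60) cum 540
  x=19 (Lakeside, w=40) cum 580
⇒ x* = 11
y-coordinate, sorted with cumulative weight:
  y=1 (Hillcrest, w=120) cum 120
  y=2 (Westmoor, w=150) cum 270
  y=6 (Midtown, w=60) cum 330  ← median
  y=9 (Lakeside, w=40) cum 370
  y=10 (Eastvale, w=110) cum 480
  y=16 (Northgate, w=90) cum 570
  y=20 (Southcross, w=10) cum 580
⇒ y* = 6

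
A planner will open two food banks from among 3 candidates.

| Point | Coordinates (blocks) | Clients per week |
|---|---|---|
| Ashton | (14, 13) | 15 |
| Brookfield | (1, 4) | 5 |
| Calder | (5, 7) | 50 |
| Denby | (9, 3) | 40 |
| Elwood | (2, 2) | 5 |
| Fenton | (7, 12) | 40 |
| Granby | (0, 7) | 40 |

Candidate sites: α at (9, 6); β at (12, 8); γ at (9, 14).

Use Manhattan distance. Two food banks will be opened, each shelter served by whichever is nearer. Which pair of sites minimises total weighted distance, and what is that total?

{α, γ}, total 1125

Evaluate every pair (each demand assigned to the nearer of the two):
  {α, γ}: total = 1125
  {α, β}: total = 1300
  {β, γ}: total = 1645
Best pair: {α, γ} with total 1125.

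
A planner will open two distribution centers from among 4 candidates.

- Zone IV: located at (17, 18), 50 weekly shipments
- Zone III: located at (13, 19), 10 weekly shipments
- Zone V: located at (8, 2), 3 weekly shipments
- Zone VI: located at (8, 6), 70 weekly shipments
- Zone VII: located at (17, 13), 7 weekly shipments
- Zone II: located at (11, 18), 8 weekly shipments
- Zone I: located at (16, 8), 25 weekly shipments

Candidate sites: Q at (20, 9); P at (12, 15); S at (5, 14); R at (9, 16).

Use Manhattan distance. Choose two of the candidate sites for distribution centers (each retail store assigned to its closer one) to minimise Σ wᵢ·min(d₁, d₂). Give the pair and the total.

{Q, R}, total 1591

Evaluate every pair (each demand assigned to the nearer of the two):
  {Q, R}: total = 1591
  {Q, P}: total = 1617
  {P, S}: total = 1621
  {P, R}: total = 1621
  {Q, S}: total = 1799
  {S, R}: total = 1869
Best pair: {Q, R} with total 1591.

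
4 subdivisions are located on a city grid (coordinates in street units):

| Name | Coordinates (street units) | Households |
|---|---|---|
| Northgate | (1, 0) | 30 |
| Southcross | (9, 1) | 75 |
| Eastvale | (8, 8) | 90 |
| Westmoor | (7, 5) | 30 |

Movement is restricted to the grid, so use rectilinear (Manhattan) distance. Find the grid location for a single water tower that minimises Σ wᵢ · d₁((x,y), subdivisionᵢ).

(8, 5)

Manhattan distance separates: Σwᵢ(|x−xᵢ|+|y−yᵢ|) = Σwᵢ|x−xᵢ| + Σwᵢ|y−yᵢ|, so x and y are optimised independently as 1-D weighted medians.
Total weight W = 225; half = 112.5.
x-coordinate, sorted with cumulative weight:
  x=1 (Northgate, w=30) cum 30
  x=7 (Westmoor, w=30) cum 60
  x=8 (Eastvale, w=90) cum 150  ← median
  x=9 (Southcross, w=75) cum 225
⇒ x* = 8
y-coordinate, sorted with cumulative weight:
  y=0 (Northgate, w=30) cum 30
  y=1 (Southcross, w=75) cum 105
  y=5 (Westmoor, w=30) cum 135  ← median
  y=8 (Eastvale, w=90) cum 225
⇒ y* = 5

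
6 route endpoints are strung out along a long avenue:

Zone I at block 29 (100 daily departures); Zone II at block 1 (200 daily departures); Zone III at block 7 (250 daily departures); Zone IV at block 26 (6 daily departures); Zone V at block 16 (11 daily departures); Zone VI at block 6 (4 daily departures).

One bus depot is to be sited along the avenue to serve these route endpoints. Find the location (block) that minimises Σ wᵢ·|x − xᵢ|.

x = 7

For a sum of weighted absolute distances on a line, the optimum is the weighted median (not the mean). Total weight W = 571; half-weight = 285.5.
Sort by position and accumulate weight:
  block 1 (Zone II, w=200) → cum 200
  block 6 (Zone VI, w=4) → cum 204
  block 7 (Zone III, w=250) → cum 454  ≥ 285.5 → median here
  block 16 (Zone V, w=11) → cum 465
  block 26 (Zone IV, w=6) → cum 471
  block 29 (Zone I, w=100) → cum 571
Optimal location: block 7.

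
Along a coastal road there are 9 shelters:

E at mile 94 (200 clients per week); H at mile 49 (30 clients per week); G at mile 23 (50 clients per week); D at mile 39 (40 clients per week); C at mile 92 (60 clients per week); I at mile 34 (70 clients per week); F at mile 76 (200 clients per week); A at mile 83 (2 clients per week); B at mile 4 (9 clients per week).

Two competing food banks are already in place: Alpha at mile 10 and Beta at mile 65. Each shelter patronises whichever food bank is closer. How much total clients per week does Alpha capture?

129

The indifferent point is the midpoint (10+65)/2 = 37.5; shelters left of it (closer to Alpha at 10) go to Alpha, those right go to Beta.
  B at 4 (w=9) → Alpha
  G at 23 (w=50) → Alpha
  I at 34 (w=70) → Alpha
  D at 39 (w=40) → Beta
  H at 49 (w=30) → Beta
  F at 76 (w=200) → Beta
  A at 83 (w=2) → Beta
  C at 92 (w=60) → Beta
  E at 94 (w=200) → Beta
Alpha captures 129; Beta captures 532.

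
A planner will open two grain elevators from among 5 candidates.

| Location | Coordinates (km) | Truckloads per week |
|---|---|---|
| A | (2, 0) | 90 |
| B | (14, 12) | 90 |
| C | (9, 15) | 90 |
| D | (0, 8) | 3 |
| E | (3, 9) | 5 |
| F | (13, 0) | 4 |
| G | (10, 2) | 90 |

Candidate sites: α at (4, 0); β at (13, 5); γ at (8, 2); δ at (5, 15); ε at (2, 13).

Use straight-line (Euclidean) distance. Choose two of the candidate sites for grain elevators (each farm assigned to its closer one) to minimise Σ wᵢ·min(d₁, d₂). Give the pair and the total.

{γ, δ}, total 2042.0

Evaluate every pair (each demand assigned to the nearer of the two):
  {γ, δ}: total = 2042.0
  {α, δ}: total = 2056.5
  {α, β}: total = 2259.7
  {β, γ}: total = 2447.9
  {γ, ε}: total = 2512.3
  {β, δ}: total = 2543.1
  {α, ε}: total = 2560.9
  {α, γ}: total = 2674.4
  {β, ε}: total = 2817.7
  {δ, ε}: total = 3712.7
Best pair: {γ, δ} with total 2042.0.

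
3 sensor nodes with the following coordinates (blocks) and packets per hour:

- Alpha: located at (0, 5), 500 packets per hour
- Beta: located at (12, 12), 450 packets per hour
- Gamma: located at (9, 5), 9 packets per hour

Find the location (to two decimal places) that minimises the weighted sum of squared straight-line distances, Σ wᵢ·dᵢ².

(5.72, 8.28)

The minimiser of Σwᵢ‖p−pᵢ‖² is the weighted centroid p* = (Σwᵢpᵢ)/(Σwᵢ).
Σwᵢ = 959.
Σwᵢxᵢ = 500·0 + 450·12 + 9·9 = 5481.
Σwᵢyᵢ = 500·5 + 450·12 + 9·5 = 7945.
x* = 5481/959 = 5.72, y* = 7945/959 = 8.28.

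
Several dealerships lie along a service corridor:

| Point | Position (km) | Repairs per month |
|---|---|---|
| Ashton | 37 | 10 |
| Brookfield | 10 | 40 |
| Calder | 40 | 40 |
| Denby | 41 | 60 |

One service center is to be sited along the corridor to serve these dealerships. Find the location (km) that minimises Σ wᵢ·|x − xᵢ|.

For a sum of weighted absolute distances on a line, the optimum is the weighted median (not the mean). Total weight W = 150; half-weight = 75.
Sort by position and accumulate weight:
  km 10 (Brookfield, w=40) → cum 40
  km 37 (Ashton, w=10) → cum 50
  km 40 (Calder, w=40) → cum 90  ≥ 75 → median here
  km 41 (Denby, w=60) → cum 150
Optimal location: km 40.

x = 40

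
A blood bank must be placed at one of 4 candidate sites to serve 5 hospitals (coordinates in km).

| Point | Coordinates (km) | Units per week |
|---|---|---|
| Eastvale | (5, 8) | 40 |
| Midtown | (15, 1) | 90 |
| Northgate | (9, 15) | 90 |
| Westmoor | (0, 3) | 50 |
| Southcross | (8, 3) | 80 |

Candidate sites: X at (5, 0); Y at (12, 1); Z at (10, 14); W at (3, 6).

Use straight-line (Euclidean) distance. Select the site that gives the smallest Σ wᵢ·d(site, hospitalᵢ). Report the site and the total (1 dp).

Total weighted distance at each candidate:
  X (5, 0): total = 3252.6
  Y (12, 1): total = 2920.6
  Z (10, 14): total = 3331.0
  W (3, 6): total = 2935.2
Minimum is at Y with total 2920.6 km.

Y, total 2920.6 km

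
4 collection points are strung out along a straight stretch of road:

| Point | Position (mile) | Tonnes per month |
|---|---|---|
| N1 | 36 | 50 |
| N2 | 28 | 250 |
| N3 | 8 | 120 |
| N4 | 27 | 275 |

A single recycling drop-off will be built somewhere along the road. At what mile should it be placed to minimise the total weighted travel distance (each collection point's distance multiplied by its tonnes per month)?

x = 27

For a sum of weighted absolute distances on a line, the optimum is the weighted median (not the mean). Total weight W = 695; half-weight = 347.5.
Sort by position and accumulate weight:
  mile 8 (N3, w=120) → cum 120
  mile 27 (N4, w=275) → cum 395  ≥ 347.5 → median here
  mile 28 (N2, w=250) → cum 645
  mile 36 (N1, w=50) → cum 695
Optimal location: mile 27.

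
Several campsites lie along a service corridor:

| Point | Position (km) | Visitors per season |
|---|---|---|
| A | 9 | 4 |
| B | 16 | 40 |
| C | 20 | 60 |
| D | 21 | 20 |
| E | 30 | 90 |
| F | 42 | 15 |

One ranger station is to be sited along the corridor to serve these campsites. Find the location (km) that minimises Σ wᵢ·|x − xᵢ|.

x = 21

For a sum of weighted absolute distances on a line, the optimum is the weighted median (not the mean). Total weight W = 229; half-weight = 114.5.
Sort by position and accumulate weight:
  km 9 (A, w=4) → cum 4
  km 16 (B, w=40) → cum 44
  km 20 (C, w=60) → cum 104
  km 21 (D, w=20) → cum 124  ≥ 114.5 → median here
  km 30 (E, w=90) → cum 214
  km 42 (F, w=15) → cum 229
Optimal location: km 21.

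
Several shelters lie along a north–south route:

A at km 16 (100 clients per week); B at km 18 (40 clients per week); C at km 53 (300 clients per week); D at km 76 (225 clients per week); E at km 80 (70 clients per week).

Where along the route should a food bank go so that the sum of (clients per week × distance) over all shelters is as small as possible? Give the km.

x = 53

For a sum of weighted absolute distances on a line, the optimum is the weighted median (not the mean). Total weight W = 735; half-weight = 367.5.
Sort by position and accumulate weight:
  km 16 (A, w=100) → cum 100
  km 18 (B, w=40) → cum 140
  km 53 (C, w=300) → cum 440  ≥ 367.5 → median here
  km 76 (D, w=225) → cum 665
  km 80 (E, w=70) → cum 735
Optimal location: km 53.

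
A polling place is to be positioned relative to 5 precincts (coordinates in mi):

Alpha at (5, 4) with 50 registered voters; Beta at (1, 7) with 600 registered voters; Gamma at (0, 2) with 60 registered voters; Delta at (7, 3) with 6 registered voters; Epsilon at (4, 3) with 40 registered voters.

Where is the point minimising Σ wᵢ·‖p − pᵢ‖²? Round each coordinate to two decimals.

(1.39, 6.16)

The minimiser of Σwᵢ‖p−pᵢ‖² is the weighted centroid p* = (Σwᵢpᵢ)/(Σwᵢ).
Σwᵢ = 756.
Σwᵢxᵢ = 50·5 + 600·1 + 60·0 + 6·7 + 40·4 = 1052.
Σwᵢyᵢ = 50·4 + 600·7 + 60·2 + 6·3 + 40·3 = 4658.
x* = 1052/756 = 1.39, y* = 4658/756 = 6.16.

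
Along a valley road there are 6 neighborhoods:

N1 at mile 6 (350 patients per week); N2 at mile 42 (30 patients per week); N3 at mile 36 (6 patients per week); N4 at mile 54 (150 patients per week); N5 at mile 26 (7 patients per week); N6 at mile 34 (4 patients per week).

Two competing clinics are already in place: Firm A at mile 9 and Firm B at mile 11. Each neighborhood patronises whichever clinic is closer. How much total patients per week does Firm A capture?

350

The indifferent point is the midpoint (9+11)/2 = 10; neighborhoods left of it (closer to Firm A at 9) go to Firm A, those right go to Firm B.
  N1 at 6 (w=350) → Firm A
  N5 at 26 (w=7) → Firm B
  N6 at 34 (w=4) → Firm B
  N3 at 36 (w=6) → Firm B
  N2 at 42 (w=30) → Firm B
  N4 at 54 (w=150) → Firm B
Firm A captures 350; Firm B captures 197.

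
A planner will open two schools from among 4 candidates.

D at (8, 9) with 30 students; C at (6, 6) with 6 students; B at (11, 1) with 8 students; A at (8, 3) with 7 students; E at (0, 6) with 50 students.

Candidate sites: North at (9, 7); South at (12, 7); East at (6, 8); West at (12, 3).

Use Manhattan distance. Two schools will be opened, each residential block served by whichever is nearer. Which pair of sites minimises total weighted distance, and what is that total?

Evaluate every pair (each demand assigned to the nearer of the two):
  {East, West}: total = 554
  {North, East}: total = 601
  {South, East}: total = 607
  {North, West}: total = 666
  {North, South}: total = 705
  {South, West}: total = 924
Best pair: {East, West} with total 554.

{East, West}, total 554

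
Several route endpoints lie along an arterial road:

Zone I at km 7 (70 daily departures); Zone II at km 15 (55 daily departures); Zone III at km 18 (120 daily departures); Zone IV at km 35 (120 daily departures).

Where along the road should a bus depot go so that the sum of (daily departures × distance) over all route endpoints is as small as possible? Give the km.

For a sum of weighted absolute distances on a line, the optimum is the weighted median (not the mean). Total weight W = 365; half-weight = 182.5.
Sort by position and accumulate weight:
  km 7 (Zone I, w=70) → cum 70
  km 15 (Zone II, w=55) → cum 125
  km 18 (Zone III, w=120) → cum 245  ≥ 182.5 → median here
  km 35 (Zone IV, w=120) → cum 365
Optimal location: km 18.

x = 18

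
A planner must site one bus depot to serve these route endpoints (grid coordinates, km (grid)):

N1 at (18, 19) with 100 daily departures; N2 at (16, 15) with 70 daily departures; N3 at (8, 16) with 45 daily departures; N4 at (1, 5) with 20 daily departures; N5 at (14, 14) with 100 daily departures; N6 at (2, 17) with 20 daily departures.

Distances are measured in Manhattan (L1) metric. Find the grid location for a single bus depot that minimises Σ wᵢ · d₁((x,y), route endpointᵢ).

Manhattan distance separates: Σwᵢ(|x−xᵢ|+|y−yᵢ|) = Σwᵢ|x−xᵢ| + Σwᵢ|y−yᵢ|, so x and y are optimised independently as 1-D weighted medians.
Total weight W = 355; half = 177.5.
x-coordinate, sorted with cumulative weight:
  x=1 (N4, w=20) cum 20
  x=2 (N6, w=20) cum 40
  x=8 (N3, w=45) cum 85
  x=14 (N5, w=100) cum 185  ← median
  x=16 (N2, w=70) cum 255
  x=18 (N1, w=100) cum 355
⇒ x* = 14
y-coordinate, sorted with cumulative weight:
  y=5 (N4, w=20) cum 20
  y=14 (N5, w=100) cum 120
  y=15 (N2, w=70) cum 190  ← median
  y=16 (N3, w=45) cum 235
  y=17 (N6, w=20) cum 255
  y=19 (N1, w=100) cum 355
⇒ y* = 15

(14, 15)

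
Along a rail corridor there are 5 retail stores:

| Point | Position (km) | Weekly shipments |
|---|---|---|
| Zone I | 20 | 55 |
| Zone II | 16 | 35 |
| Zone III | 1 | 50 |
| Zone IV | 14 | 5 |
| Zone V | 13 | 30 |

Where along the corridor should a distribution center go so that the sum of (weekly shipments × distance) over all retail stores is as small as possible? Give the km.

For a sum of weighted absolute distances on a line, the optimum is the weighted median (not the mean). Total weight W = 175; half-weight = 87.5.
Sort by position and accumulate weight:
  km 1 (Zone III, w=50) → cum 50
  km 13 (Zone V, w=30) → cum 80
  km 14 (Zone IV, w=5) → cum 85
  km 16 (Zone II, w=35) → cum 120  ≥ 87.5 → median here
  km 20 (Zone I, w=55) → cum 175
Optimal location: km 16.

x = 16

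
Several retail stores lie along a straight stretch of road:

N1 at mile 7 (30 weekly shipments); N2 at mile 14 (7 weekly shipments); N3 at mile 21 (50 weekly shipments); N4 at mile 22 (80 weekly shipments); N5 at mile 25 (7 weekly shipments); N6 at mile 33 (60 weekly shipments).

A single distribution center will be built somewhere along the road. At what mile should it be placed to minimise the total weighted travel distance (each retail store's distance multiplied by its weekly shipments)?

For a sum of weighted absolute distances on a line, the optimum is the weighted median (not the mean). Total weight W = 234; half-weight = 117.
Sort by position and accumulate weight:
  mile 7 (N1, w=30) → cum 30
  mile 14 (N2, w=7) → cum 37
  mile 21 (N3, w=50) → cum 87
  mile 22 (N4, w=80) → cum 167  ≥ 117 → median here
  mile 25 (N5, w=7) → cum 174
  mile 33 (N6, w=60) → cum 234
Optimal location: mile 22.

x = 22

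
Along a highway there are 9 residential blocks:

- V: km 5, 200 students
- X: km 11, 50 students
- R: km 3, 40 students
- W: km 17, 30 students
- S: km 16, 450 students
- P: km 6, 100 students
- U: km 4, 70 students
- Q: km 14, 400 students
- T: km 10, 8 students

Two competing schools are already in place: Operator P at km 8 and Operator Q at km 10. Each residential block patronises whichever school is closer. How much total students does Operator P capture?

410

The indifferent point is the midpoint (8+10)/2 = 9; residential blocks left of it (closer to Operator P at 8) go to Operator P, those right go to Operator Q.
  R at 3 (w=40) → Operator P
  U at 4 (w=70) → Operator P
  V at 5 (w=200) → Operator P
  P at 6 (w=100) → Operator P
  T at 10 (w=8) → Operator Q
  X at 11 (w=50) → Operator Q
  Q at 14 (w=400) → Operator Q
  S at 16 (w=450) → Operator Q
  W at 17 (w=30) → Operator Q
Operator P captures 410; Operator Q captures 938.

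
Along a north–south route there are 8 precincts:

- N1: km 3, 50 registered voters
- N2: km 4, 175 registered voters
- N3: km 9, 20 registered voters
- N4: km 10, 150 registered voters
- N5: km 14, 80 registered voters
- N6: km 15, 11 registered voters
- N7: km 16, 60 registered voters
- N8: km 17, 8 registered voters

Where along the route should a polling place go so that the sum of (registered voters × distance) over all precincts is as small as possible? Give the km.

x = 10

For a sum of weighted absolute distances on a line, the optimum is the weighted median (not the mean). Total weight W = 554; half-weight = 277.
Sort by position and accumulate weight:
  km 3 (N1, w=50) → cum 50
  km 4 (N2, w=175) → cum 225
  km 9 (N3, w=20) → cum 245
  km 10 (N4, w=150) → cum 395  ≥ 277 → median here
  km 14 (N5, w=80) → cum 475
  km 15 (N6, w=11) → cum 486
  km 16 (N7, w=60) → cum 546
  km 17 (N8, w=8) → cum 554
Optimal location: km 10.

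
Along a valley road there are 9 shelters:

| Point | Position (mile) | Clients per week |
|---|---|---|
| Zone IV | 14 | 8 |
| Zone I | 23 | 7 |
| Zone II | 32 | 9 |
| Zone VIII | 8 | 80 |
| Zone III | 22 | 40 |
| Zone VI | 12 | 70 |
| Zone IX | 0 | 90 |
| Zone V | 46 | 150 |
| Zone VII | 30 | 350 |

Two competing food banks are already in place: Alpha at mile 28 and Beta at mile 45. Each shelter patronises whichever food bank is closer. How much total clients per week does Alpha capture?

The indifferent point is the midpoint (28+45)/2 = 36.5; shelters left of it (closer to Alpha at 28) go to Alpha, those right go to Beta.
  Zone IX at 0 (w=90) → Alpha
  Zone VIII at 8 (w=80) → Alpha
  Zone VI at 12 (w=70) → Alpha
  Zone IV at 14 (w=8) → Alpha
  Zone III at 22 (w=40) → Alpha
  Zone I at 23 (w=7) → Alpha
  Zone VII at 30 (w=350) → Alpha
  Zone II at 32 (w=9) → Alpha
  Zone V at 46 (w=150) → Beta
Alpha captures 654; Beta captures 150.

654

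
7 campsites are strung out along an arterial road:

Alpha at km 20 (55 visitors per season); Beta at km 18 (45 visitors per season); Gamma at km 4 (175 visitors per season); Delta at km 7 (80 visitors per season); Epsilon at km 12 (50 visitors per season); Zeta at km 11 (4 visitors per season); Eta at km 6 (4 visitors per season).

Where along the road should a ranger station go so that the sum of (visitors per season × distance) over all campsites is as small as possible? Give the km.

x = 7

For a sum of weighted absolute distances on a line, the optimum is the weighted median (not the mean). Total weight W = 413; half-weight = 206.5.
Sort by position and accumulate weight:
  km 4 (Gamma, w=175) → cum 175
  km 6 (Eta, w=4) → cum 179
  km 7 (Delta, w=80) → cum 259  ≥ 206.5 → median here
  km 11 (Zeta, w=4) → cum 263
  km 12 (Epsilon, w=50) → cum 313
  km 18 (Beta, w=45) → cum 358
  km 20 (Alpha, w=55) → cum 413
Optimal location: km 7.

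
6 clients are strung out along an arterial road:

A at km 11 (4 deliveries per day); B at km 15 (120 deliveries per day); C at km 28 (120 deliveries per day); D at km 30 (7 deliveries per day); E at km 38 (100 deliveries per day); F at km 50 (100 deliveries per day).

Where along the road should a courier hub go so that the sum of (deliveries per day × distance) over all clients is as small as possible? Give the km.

x = 28

For a sum of weighted absolute distances on a line, the optimum is the weighted median (not the mean). Total weight W = 451; half-weight = 225.5.
Sort by position and accumulate weight:
  km 11 (A, w=4) → cum 4
  km 15 (B, w=120) → cum 124
  km 28 (C, w=120) → cum 244  ≥ 225.5 → median here
  km 30 (D, w=7) → cum 251
  km 38 (E, w=100) → cum 351
  km 50 (F, w=100) → cum 451
Optimal location: km 28.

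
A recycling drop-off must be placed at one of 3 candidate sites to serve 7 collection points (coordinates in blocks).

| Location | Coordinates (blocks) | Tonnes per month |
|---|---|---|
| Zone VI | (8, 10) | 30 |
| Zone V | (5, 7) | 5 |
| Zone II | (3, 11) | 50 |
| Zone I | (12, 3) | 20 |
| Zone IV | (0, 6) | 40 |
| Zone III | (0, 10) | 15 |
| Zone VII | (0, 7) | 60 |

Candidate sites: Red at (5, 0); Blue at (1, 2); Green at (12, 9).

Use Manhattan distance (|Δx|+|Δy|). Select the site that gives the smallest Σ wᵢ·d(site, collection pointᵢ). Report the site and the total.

Blue, total 1980 blocks

Total weighted distance at each candidate:
  Red (5, 0): total = 2660
  Blue (1, 2): total = 1980
  Green (12, 9): total = 2500
Minimum is at Blue with total 1980 blocks.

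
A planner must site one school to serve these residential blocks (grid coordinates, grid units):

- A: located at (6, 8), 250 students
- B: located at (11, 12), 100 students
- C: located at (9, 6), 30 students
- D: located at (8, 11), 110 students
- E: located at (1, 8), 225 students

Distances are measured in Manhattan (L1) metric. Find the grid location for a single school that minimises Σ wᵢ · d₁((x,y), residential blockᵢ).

Manhattan distance separates: Σwᵢ(|x−xᵢ|+|y−yᵢ|) = Σwᵢ|x−xᵢ| + Σwᵢ|y−yᵢ|, so x and y are optimised independently as 1-D weighted medians.
Total weight W = 715; half = 357.5.
x-coordinate, sorted with cumulative weight:
  x=1 (E, w=225) cum 225
  x=6 (A, w=250) cum 475  ← median
  x=8 (D, w=110) cum 585
  x=9 (C, w=30) cum 615
  x=11 (B, w=100) cum 715
⇒ x* = 6
y-coordinate, sorted with cumulative weight:
  y=6 (C, w=30) cum 30
  y=8 (A, w=250) cum 280
  y=8 (E, w=225) cum 505  ← median
  y=11 (D, w=110) cum 615
  y=12 (B, w=100) cum 715
⇒ y* = 8

(6, 8)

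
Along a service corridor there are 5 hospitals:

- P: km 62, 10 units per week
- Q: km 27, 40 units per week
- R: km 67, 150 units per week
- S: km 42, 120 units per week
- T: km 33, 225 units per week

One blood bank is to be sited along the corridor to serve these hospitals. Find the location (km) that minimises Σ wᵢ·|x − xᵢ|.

For a sum of weighted absolute distances on a line, the optimum is the weighted median (not the mean). Total weight W = 545; half-weight = 272.5.
Sort by position and accumulate weight:
  km 27 (Q, w=40) → cum 40
  km 33 (T, w=225) → cum 265
  km 42 (S, w=120) → cum 385  ≥ 272.5 → median here
  km 62 (P, w=10) → cum 395
  km 67 (R, w=150) → cum 545
Optimal location: km 42.

x = 42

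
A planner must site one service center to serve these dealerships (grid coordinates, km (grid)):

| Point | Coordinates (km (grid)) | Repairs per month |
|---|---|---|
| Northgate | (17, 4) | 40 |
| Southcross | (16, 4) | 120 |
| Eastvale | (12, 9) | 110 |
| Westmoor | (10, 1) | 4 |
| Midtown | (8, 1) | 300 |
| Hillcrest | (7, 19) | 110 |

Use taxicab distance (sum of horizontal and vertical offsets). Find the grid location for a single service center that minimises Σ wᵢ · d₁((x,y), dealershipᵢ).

(8, 4)

Manhattan distance separates: Σwᵢ(|x−xᵢ|+|y−yᵢ|) = Σwᵢ|x−xᵢ| + Σwᵢ|y−yᵢ|, so x and y are optimised independently as 1-D weighted medians.
Total weight W = 684; half = 342.
x-coordinate, sorted with cumulative weight:
  x=7 (Hillcrest, w=110) cum 110
  x=8 (Midtown, w=300) cum 410  ← median
  x=10 (Westmoor, w=4) cum 414
  x=12 (Eastvale, w=110) cum 524
  x=16 (Southcross, w=120) cum 644
  x=17 (Northgate, w=40) cum 684
⇒ x* = 8
y-coordinate, sorted with cumulative weight:
  y=1 (Westmoor, w=4) cum 4
  y=1 (Midtown, w=300) cum 304
  y=4 (Northgate, w=40) cum 344  ← median
  y=4 (Southcross, w=120) cum 464
  y=9 (Eastvale, w=110) cum 574
  y=19 (Hillcrest, w=110) cum 684
⇒ y* = 4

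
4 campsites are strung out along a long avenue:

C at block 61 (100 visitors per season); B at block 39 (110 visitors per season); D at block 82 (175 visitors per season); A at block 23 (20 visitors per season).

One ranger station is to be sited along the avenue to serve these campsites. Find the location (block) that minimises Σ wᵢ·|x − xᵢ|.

x = 61

For a sum of weighted absolute distances on a line, the optimum is the weighted median (not the mean). Total weight W = 405; half-weight = 202.5.
Sort by position and accumulate weight:
  block 23 (A, w=20) → cum 20
  block 39 (B, w=110) → cum 130
  block 61 (C, w=100) → cum 230  ≥ 202.5 → median here
  block 82 (D, w=175) → cum 405
Optimal location: block 61.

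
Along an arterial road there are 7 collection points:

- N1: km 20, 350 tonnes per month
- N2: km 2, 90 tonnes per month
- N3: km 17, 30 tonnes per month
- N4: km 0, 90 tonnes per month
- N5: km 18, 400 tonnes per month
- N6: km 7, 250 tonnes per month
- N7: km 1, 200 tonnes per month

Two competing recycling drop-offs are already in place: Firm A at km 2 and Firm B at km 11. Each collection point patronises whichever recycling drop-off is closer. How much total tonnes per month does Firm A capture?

The indifferent point is the midpoint (2+11)/2 = 6.5; collection points left of it (closer to Firm A at 2) go to Firm A, those right go to Firm B.
  N4 at 0 (w=90) → Firm A
  N7 at 1 (w=200) → Firm A
  N2 at 2 (w=90) → Firm A
  N6 at 7 (w=250) → Firm B
  N3 at 17 (w=30) → Firm B
  N5 at 18 (w=400) → Firm B
  N1 at 20 (w=350) → Firm B
Firm A captures 380; Firm B captures 1030.

380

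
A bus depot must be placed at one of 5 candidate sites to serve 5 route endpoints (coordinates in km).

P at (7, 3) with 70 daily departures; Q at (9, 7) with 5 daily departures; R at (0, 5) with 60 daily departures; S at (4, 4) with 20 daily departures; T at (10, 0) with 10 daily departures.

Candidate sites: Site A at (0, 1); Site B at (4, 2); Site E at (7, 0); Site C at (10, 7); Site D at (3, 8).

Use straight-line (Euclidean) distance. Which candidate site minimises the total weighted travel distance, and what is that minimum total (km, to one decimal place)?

Site B, total 660.0 km

Total weighted distance at each candidate:
  Site A (0, 1): total = 1004.2
  Site B (4, 2): total = 660.0
  Site E (7, 0): total = 892.5
  Site C (10, 7): total = 1171.0
  Site D (3, 8): total = 922.0
Minimum is at Site B with total 660.0 km.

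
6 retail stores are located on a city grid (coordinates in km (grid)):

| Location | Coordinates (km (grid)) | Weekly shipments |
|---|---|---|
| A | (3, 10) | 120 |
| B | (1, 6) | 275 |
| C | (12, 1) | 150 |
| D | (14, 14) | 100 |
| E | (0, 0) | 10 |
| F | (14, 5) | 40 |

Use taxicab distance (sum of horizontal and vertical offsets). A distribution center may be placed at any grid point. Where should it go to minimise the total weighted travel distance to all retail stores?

Manhattan distance separates: Σwᵢ(|x−xᵢ|+|y−yᵢ|) = Σwᵢ|x−xᵢ| + Σwᵢ|y−yᵢ|, so x and y are optimised independently as 1-D weighted medians.
Total weight W = 695; half = 347.5.
x-coordinate, sorted with cumulative weight:
  x=0 (E, w=10) cum 10
  x=1 (B, w=275) cum 285
  x=3 (A, w=120) cum 405  ← median
  x=12 (C, w=150) cum 555
  x=14 (D, w=100) cum 655
  x=14 (F, w=40) cum 695
⇒ x* = 3
y-coordinate, sorted with cumulative weight:
  y=0 (E, w=10) cum 10
  y=1 (C, w=150) cum 160
  y=5 (F, w=40) cum 200
  y=6 (B, w=275) cum 475  ← median
  y=10 (A, w=120) cum 595
  y=14 (D, w=100) cum 695
⇒ y* = 6

(3, 6)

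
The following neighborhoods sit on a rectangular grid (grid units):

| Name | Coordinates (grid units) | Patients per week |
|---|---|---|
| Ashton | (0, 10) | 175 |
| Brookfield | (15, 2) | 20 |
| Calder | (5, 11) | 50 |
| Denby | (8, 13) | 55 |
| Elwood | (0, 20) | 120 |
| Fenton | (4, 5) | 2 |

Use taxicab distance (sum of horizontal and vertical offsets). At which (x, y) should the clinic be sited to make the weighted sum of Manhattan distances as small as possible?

(0, 11)

Manhattan distance separates: Σwᵢ(|x−xᵢ|+|y−yᵢ|) = Σwᵢ|x−xᵢ| + Σwᵢ|y−yᵢ|, so x and y are optimised independently as 1-D weighted medians.
Total weight W = 422; half = 211.
x-coordinate, sorted with cumulative weight:
  x=0 (Ashton, w=175) cum 175
  x=0 (Elwood, w=120) cum 295  ← median
  x=4 (Fenton, w=2) cum 297
  x=5 (Calder, w=50) cum 347
  x=8 (Denby, w=55) cum 402
  x=15 (Brookfield, w=20) cum 422
⇒ x* = 0
y-coordinate, sorted with cumulative weight:
  y=2 (Brookfield, w=20) cum 20
  y=5 (Fenton, w=2) cum 22
  y=10 (Ashton, w=175) cum 197
  y=11 (Calder, w=50) cum 247  ← median
  y=13 (Denby, w=55) cum 302
  y=20 (Elwood, w=120) cum 422
⇒ y* = 11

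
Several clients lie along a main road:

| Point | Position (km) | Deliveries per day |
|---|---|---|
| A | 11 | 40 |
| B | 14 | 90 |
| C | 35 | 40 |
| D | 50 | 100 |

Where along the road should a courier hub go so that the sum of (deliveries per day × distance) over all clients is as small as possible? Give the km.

For a sum of weighted absolute distances on a line, the optimum is the weighted median (not the mean). Total weight W = 270; half-weight = 135.
Sort by position and accumulate weight:
  km 11 (A, w=40) → cum 40
  km 14 (B, w=90) → cum 130
  km 35 (C, w=40) → cum 170  ≥ 135 → median here
  km 50 (D, w=100) → cum 270
Optimal location: km 35.

x = 35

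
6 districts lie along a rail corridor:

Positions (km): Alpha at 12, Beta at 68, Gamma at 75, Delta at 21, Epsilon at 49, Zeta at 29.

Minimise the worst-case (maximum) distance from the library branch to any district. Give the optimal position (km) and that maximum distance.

location 43.5, max distance 31.5

The 1-center on a line is the midpoint of the two extreme points: leftmost at 12, rightmost at 75.
Optimal location = (12 + 75)/2 = 43.5; maximum distance = (75 − 12)/2 = 31.5.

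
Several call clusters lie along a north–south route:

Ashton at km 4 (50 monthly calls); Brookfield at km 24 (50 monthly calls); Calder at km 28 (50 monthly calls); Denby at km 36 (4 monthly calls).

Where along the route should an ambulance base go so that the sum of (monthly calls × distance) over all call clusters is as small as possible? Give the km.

x = 24

For a sum of weighted absolute distances on a line, the optimum is the weighted median (not the mean). Total weight W = 154; half-weight = 77.
Sort by position and accumulate weight:
  km 4 (Ashton, w=50) → cum 50
  km 24 (Brookfield, w=50) → cum 100  ≥ 77 → median here
  km 28 (Calder, w=50) → cum 150
  km 36 (Denby, w=4) → cum 154
Optimal location: km 24.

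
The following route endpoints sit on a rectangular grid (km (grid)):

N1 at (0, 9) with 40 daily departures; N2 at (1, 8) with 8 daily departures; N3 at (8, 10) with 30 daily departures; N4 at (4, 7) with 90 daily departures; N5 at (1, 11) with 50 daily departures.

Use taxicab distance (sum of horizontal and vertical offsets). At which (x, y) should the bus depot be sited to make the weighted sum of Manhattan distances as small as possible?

Manhattan distance separates: Σwᵢ(|x−xᵢ|+|y−yᵢ|) = Σwᵢ|x−xᵢ| + Σwᵢ|y−yᵢ|, so x and y are optimised independently as 1-D weighted medians.
Total weight W = 218; half = 109.
x-coordinate, sorted with cumulative weight:
  x=0 (N1, w=40) cum 40
  x=1 (N2, w=8) cum 48
  x=1 (N5, w=50) cum 98
  x=4 (N4, w=90) cum 188  ← median
  x=8 (N3, w=30) cum 218
⇒ x* = 4
y-coordinate, sorted with cumulative weight:
  y=7 (N4, w=90) cum 90
  y=8 (N2, w=8) cum 98
  y=9 (N1, w=40) cum 138  ← median
  y=10 (N3, w=30) cum 168
  y=11 (N5, w=50) cum 218
⇒ y* = 9

(4, 9)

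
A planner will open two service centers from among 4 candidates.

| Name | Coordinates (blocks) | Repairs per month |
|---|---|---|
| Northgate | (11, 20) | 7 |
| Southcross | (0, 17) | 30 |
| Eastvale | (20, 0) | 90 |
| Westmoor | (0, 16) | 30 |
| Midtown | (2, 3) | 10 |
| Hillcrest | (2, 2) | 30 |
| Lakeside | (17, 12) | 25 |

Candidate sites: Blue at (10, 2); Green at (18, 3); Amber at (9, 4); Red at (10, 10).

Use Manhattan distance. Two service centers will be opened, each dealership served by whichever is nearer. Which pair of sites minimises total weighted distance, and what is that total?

{Green, Red}, total 2372

Evaluate every pair (each demand assigned to the nearer of the two):
  {Green, Red}: total = 2372
  {Green, Amber}: total = 2466
  {Blue, Green}: total = 2633
  {Blue, Red}: total = 2702
  {Amber, Red}: total = 2992
  {Blue, Amber}: total = 3216
Best pair: {Green, Red} with total 2372.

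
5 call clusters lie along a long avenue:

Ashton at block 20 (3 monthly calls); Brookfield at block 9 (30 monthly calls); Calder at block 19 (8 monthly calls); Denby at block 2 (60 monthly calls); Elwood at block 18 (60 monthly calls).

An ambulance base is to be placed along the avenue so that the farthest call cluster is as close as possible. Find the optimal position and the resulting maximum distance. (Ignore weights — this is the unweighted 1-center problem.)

The 1-center on a line is the midpoint of the two extreme points: leftmost at 2, rightmost at 20.
Optimal location = (2 + 20)/2 = 11; maximum distance = (20 − 2)/2 = 9.

location 11, max distance 9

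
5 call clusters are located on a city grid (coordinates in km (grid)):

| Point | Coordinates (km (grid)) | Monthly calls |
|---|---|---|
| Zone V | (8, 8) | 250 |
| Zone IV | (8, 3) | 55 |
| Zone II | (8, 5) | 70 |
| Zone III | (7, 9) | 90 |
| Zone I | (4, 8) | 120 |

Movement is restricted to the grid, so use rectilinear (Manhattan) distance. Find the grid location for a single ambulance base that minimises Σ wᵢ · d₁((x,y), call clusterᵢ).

(8, 8)

Manhattan distance separates: Σwᵢ(|x−xᵢ|+|y−yᵢ|) = Σwᵢ|x−xᵢ| + Σwᵢ|y−yᵢ|, so x and y are optimised independently as 1-D weighted medians.
Total weight W = 585; half = 292.5.
x-coordinate, sorted with cumulative weight:
  x=4 (Zone I, w=120) cum 120
  x=7 (Zone III, w=90) cum 210
  x=8 (Zone V, w=250) cum 460  ← median
  x=8 (Zone IV, w=55) cum 515
  x=8 (Zone II, w=70) cum 585
⇒ x* = 8
y-coordinate, sorted with cumulative weight:
  y=3 (Zone IV, w=55) cum 55
  y=5 (Zone II, w=70) cum 125
  y=8 (Zone V, w=250) cum 375  ← median
  y=8 (Zone I, w=120) cum 495
  y=9 (Zone III, w=90) cum 585
⇒ y* = 8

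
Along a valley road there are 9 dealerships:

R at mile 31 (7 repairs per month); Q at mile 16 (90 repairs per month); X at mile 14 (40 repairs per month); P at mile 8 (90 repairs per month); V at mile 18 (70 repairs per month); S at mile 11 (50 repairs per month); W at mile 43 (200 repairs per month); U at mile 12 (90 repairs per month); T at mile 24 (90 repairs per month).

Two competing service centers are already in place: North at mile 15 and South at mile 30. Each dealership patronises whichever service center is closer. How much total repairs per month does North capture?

430

The indifferent point is the midpoint (15+30)/2 = 22.5; dealerships left of it (closer to North at 15) go to North, those right go to South.
  P at 8 (w=90) → North
  S at 11 (w=50) → North
  U at 12 (w=90) → North
  X at 14 (w=40) → North
  Q at 16 (w=90) → North
  V at 18 (w=70) → North
  T at 24 (w=90) → South
  R at 31 (w=7) → South
  W at 43 (w=200) → South
North captures 430; South captures 297.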